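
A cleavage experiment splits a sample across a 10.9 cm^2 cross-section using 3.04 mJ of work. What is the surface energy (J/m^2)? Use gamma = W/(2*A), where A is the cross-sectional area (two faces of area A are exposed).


Convert: A = 10.9 cm^2 = 0.00109 m^2, W = 3.04 mJ = 0.00304 J
Cleaving exposes two faces of area A, so total new surface = 2*A and gamma = W / (2*A)
gamma = 0.00304 / (2 * 0.00109)
gamma = 1.394 J/m^2

1.394


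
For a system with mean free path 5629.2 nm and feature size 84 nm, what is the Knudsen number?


Knudsen number Kn = lambda / L
Kn = 5629.2 / 84
Kn = 67.0143

67.0143


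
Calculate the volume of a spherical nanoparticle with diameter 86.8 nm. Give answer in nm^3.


Radius r = 86.8/2 = 43.4 nm
Volume V = (4/3) * pi * r^3
V = (4/3) * pi * (43.4)^3
V = 342418.96 nm^3

342418.96


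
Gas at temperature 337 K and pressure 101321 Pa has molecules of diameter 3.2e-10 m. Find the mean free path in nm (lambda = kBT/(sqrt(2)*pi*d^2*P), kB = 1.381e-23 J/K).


Mean free path: lambda = kB*T / (sqrt(2) * pi * d^2 * P)
lambda = 1.381e-23 * 337 / (sqrt(2) * pi * (3.2e-10)^2 * 101321)
lambda = 1.00962e-07 m
lambda = 100.96 nm

100.96


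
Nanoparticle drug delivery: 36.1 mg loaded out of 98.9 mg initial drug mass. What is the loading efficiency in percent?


Drug loading efficiency = (drug loaded / drug initial) * 100
DLE = 36.1 / 98.9 * 100
DLE = 0.365 * 100
DLE = 36.5%

36.5


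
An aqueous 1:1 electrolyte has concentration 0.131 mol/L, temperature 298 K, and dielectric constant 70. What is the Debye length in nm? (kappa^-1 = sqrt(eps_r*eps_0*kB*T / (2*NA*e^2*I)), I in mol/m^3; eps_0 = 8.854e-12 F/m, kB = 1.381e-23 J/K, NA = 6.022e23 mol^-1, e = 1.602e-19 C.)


Ionic strength I = 0.131 * 1^2 * 1000 = 131 mol/m^3
kappa^-1 = sqrt(70 * 8.854e-12 * 1.381e-23 * 298 / (2 * 6.022e23 * (1.602e-19)^2 * 131))
kappa^-1 = 0.794 nm

0.794


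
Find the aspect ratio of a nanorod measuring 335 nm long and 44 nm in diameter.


Aspect ratio AR = length / diameter
AR = 335 / 44
AR = 7.61

7.61


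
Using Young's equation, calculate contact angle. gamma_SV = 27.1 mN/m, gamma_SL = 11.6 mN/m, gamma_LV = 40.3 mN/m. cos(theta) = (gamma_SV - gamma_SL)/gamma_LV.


cos(theta) = (gamma_SV - gamma_SL) / gamma_LV
cos(theta) = (27.1 - 11.6) / 40.3
cos(theta) = 0.384615
theta = arccos(0.384615) = 67.38 degrees

67.38


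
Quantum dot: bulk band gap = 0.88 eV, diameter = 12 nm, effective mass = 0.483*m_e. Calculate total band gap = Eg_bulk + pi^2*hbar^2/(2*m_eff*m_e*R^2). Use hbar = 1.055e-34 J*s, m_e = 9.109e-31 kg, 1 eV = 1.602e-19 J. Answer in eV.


Radius R = 12/2 nm = 6e-09 m
Confinement energy dE = pi^2 * hbar^2 / (2 * m_eff * m_e * R^2)
dE = pi^2 * (1.055e-34)^2 / (2 * 0.483 * 9.109e-31 * (6e-09)^2) J, divided by 1.602e-19 J/eV
dE = 0.0216 eV
Total band gap = E_g(bulk) + dE = 0.88 + 0.0216 = 0.9016 eV

0.9016


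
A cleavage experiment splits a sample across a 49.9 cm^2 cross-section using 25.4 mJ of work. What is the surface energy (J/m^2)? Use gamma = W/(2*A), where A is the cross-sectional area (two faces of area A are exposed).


Convert: A = 49.9 cm^2 = 0.00499 m^2, W = 25.4 mJ = 0.0254 J
Cleaving exposes two faces of area A, so total new surface = 2*A and gamma = W / (2*A)
gamma = 0.0254 / (2 * 0.00499)
gamma = 2.545 J/m^2

2.545


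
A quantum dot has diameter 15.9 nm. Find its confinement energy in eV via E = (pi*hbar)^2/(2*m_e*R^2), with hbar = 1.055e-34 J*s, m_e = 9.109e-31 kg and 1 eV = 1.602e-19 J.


Radius R = 15.9/2 = 7.95 nm = 7.95e-09 m
E = (pi * 1.055e-34)^2 / (2 * 9.109e-31 * (7.95e-09)^2)
E(J) = 9.54047e-22
E = E(J) / 1.602e-19 = 0.006 eV

0.006


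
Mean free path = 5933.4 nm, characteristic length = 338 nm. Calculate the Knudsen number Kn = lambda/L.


Knudsen number Kn = lambda / L
Kn = 5933.4 / 338
Kn = 17.5544

17.5544


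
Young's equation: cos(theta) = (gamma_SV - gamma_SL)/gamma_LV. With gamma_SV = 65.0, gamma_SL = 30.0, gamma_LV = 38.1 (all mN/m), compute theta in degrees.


cos(theta) = (gamma_SV - gamma_SL) / gamma_LV
cos(theta) = (65.0 - 30.0) / 38.1
cos(theta) = 0.918635
theta = arccos(0.918635) = 23.27 degrees

23.27


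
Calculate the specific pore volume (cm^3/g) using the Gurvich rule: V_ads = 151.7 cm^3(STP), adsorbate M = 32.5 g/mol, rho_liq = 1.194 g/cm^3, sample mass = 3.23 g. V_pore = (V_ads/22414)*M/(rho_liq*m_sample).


Moles adsorbed n = V_ads / 22414 = 151.7 / 22414 = 6.768091e-03 mol
Liquid volume V_liq = n * M / rho_liq = 6.768091e-03 * 32.5 / 1.194 = 0.18422 cm^3
Specific pore volume V_pore = V_liq / m_sample = 0.18422 / 3.23
V_pore = 0.057 cm^3/g

0.057


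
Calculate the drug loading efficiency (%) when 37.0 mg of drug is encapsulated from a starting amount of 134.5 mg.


Drug loading efficiency = (drug loaded / drug initial) * 100
DLE = 37.0 / 134.5 * 100
DLE = 0.2751 * 100
DLE = 27.51%

27.51


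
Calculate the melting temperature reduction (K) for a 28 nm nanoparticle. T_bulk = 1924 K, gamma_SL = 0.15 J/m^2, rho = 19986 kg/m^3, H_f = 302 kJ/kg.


Radius R = 28/2 = 14 nm = 1.4e-08 m
Convert H_f = 302 kJ/kg = 302000 J/kg
dT = 2 * gamma_SL * T_bulk / (rho * H_f * R)
dT = 2 * 0.15 * 1924 / (19986 * 302000 * 1.4e-08)
dT = 6.8 K

6.8


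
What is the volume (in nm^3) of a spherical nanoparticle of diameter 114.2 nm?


Radius r = 114.2/2 = 57.1 nm
Volume V = (4/3) * pi * r^3
V = (4/3) * pi * (57.1)^3
V = 779824.61 nm^3

779824.61


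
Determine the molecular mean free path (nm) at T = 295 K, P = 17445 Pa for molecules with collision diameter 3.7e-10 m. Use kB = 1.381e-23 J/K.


Mean free path: lambda = kB*T / (sqrt(2) * pi * d^2 * P)
lambda = 1.381e-23 * 295 / (sqrt(2) * pi * (3.7e-10)^2 * 17445)
lambda = 3.83952e-07 m
lambda = 383.95 nm

383.95


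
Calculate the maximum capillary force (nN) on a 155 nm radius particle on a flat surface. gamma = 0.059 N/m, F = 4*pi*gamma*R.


Convert radius: R = 155 nm = 1.55e-07 m
F = 4 * pi * gamma * R
F = 4 * pi * 0.059 * 1.55e-07
F = 1.14919e-07 N = 114.9195 nN

114.9195


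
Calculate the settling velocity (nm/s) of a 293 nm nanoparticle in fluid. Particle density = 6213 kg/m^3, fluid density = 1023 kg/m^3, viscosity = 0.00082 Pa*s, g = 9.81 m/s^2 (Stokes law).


Radius R = 293/2 nm = 1.465e-07 m
Density difference = 6213 - 1023 = 5190 kg/m^3
v = 2 * R^2 * (rho_p - rho_f) * g / (9 * eta)
v = 2 * (1.465e-07)^2 * 5190 * 9.81 / (9 * 0.00082)
v = 2.96132e-07 m/s = 296.1319 nm/s

296.1319


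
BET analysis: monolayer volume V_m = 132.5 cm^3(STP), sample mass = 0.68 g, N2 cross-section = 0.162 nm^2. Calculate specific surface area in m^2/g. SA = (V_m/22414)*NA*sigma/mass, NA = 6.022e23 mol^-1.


Number of moles in monolayer = V_m / 22414 = 132.5 / 22414 = 0.00591148
Number of molecules = moles * NA = 0.00591148 * 6.022e23
SA = molecules * sigma / mass
SA = (132.5 / 22414) * 6.022e23 * 0.162e-18 / 0.68
SA = 848.1 m^2/g

848.1


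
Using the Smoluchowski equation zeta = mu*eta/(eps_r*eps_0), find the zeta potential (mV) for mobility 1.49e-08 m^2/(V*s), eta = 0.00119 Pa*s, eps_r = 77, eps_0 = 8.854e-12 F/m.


Smoluchowski equation: zeta = mu * eta / (eps_r * eps_0)
zeta = 1.49e-08 * 0.00119 / (77 * 8.854e-12)
zeta = 0.026008 V = 26.01 mV

26.01


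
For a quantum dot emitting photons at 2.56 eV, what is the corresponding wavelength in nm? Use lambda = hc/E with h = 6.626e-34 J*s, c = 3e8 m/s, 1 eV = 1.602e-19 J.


Convert energy: E = 2.56 eV = 2.56 * 1.602e-19 = 4.10112e-19 J
lambda = h*c / E = 6.626e-34 * 3e8 / 4.10112e-19
lambda = 4.84697e-07 m = 484.7 nm

484.7


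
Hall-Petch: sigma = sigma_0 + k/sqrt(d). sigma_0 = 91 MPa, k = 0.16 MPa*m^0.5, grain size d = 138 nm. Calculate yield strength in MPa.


d = 138 nm = 1.38e-07 m
sqrt(d) = 0.0003714835
Hall-Petch contribution = k / sqrt(d) = 0.16 / 0.0003714835 = 430.7 MPa
sigma = sigma_0 + k/sqrt(d) = 91 + 430.7 = 521.7 MPa

521.7


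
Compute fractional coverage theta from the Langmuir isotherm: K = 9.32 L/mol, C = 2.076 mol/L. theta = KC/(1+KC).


Langmuir isotherm: theta = K*C / (1 + K*C)
K*C = 9.32 * 2.076 = 19.34832
theta = 19.34832 / (1 + 19.34832) = 19.34832 / 20.34832
theta = 0.9509

0.9509


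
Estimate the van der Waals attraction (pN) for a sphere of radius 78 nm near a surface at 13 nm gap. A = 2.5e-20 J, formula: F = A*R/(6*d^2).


Convert to SI: R = 78 nm = 7.8e-08 m, d = 13 nm = 1.3e-08 m
F = A * R / (6 * d^2)
F = 2.5e-20 * 7.8e-08 / (6 * (1.3e-08)^2)
F = 1.92308e-12 N = 1.923 pN

1.923


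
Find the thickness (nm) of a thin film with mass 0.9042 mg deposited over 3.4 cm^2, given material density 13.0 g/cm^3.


Convert: m = 0.9042 mg = 9.0420e-07 kg, A = 3.4 cm^2 = 3.4000e-04 m^2, rho = 13.0 g/cm^3 = 13000 kg/m^3
t = m / (A * rho)
t = 9.0420e-07 / (3.4000e-04 * 13000)
t = 2.0457e-07 m = 204.6 nm

204.6


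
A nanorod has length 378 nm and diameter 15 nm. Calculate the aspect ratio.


Aspect ratio AR = length / diameter
AR = 378 / 15
AR = 25.2

25.2


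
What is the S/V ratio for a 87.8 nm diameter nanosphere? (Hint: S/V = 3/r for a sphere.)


Radius r = 87.8/2 = 43.9 nm
S/V = 3 / r = 3 / 43.9
S/V = 0.0683 nm^-1

0.0683


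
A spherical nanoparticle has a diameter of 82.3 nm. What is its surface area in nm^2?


Radius r = 82.3/2 = 41.15 nm
Surface area SA = 4 * pi * r^2
SA = 4 * pi * (41.15)^2
SA = 21278.92 nm^2

21278.92


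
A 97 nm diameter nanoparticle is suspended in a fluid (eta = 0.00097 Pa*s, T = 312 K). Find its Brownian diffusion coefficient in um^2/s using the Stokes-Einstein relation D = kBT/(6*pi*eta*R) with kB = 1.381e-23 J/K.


Radius R = 97/2 = 48.5 nm = 4.85e-08 m
D = kB*T / (6*pi*eta*R)
D = 1.381e-23 * 312 / (6 * pi * 0.00097 * 4.85e-08)
D = 4.85885e-12 m^2/s = 4.859 um^2/s

4.859


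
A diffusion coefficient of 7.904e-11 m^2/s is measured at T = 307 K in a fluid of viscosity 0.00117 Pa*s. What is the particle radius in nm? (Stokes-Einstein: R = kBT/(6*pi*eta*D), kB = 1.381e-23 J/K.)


Stokes-Einstein: R = kB*T / (6*pi*eta*D)
R = 1.381e-23 * 307 / (6 * pi * 0.00117 * 7.904e-11)
R = 2.43219e-09 m = 2.43 nm

2.43


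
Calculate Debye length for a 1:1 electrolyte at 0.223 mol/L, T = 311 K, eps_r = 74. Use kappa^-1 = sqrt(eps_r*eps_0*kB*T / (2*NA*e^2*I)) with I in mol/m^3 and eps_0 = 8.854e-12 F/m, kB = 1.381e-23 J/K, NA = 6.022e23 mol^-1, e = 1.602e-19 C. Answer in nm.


Ionic strength I = 0.223 * 1^2 * 1000 = 223 mol/m^3
kappa^-1 = sqrt(74 * 8.854e-12 * 1.381e-23 * 311 / (2 * 6.022e23 * (1.602e-19)^2 * 223))
kappa^-1 = 0.639 nm

0.639


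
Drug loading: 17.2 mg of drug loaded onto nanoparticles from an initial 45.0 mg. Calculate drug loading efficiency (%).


Drug loading efficiency = (drug loaded / drug initial) * 100
DLE = 17.2 / 45.0 * 100
DLE = 0.3822 * 100
DLE = 38.22%

38.22


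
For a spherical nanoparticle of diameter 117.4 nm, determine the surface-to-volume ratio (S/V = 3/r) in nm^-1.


Radius r = 117.4/2 = 58.7 nm
S/V = 3 / r = 3 / 58.7
S/V = 0.0511 nm^-1

0.0511


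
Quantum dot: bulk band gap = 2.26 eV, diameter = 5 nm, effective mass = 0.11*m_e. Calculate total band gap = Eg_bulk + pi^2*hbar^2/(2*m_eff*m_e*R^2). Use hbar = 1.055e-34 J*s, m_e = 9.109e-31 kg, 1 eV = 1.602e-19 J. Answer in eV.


Radius R = 5/2 nm = 2.5e-09 m
Confinement energy dE = pi^2 * hbar^2 / (2 * m_eff * m_e * R^2)
dE = pi^2 * (1.055e-34)^2 / (2 * 0.11 * 9.109e-31 * (2.5e-09)^2) J, divided by 1.602e-19 J/eV
dE = 0.5475 eV
Total band gap = E_g(bulk) + dE = 2.26 + 0.5475 = 2.8075 eV

2.8075


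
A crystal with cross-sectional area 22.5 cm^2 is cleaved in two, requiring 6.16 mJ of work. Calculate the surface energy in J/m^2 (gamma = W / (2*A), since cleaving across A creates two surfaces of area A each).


Convert: A = 22.5 cm^2 = 0.00225 m^2, W = 6.16 mJ = 0.00616 J
Cleaving exposes two faces of area A, so total new surface = 2*A and gamma = W / (2*A)
gamma = 0.00616 / (2 * 0.00225)
gamma = 1.369 J/m^2

1.369


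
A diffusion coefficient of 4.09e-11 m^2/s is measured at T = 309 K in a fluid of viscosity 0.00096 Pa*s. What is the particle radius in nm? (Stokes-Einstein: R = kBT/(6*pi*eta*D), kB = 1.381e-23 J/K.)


Stokes-Einstein: R = kB*T / (6*pi*eta*D)
R = 1.381e-23 * 309 / (6 * pi * 0.00096 * 4.09e-11)
R = 5.76576e-09 m = 5.77 nm

5.77


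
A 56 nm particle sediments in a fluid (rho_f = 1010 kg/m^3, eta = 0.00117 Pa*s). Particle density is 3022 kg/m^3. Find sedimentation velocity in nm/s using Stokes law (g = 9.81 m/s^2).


Radius R = 56/2 nm = 2.8e-08 m
Density difference = 3022 - 1010 = 2012 kg/m^3
v = 2 * R^2 * (rho_p - rho_f) * g / (9 * eta)
v = 2 * (2.8e-08)^2 * 2012 * 9.81 / (9 * 0.00117)
v = 2.9391e-09 m/s = 2.9391 nm/s

2.9391


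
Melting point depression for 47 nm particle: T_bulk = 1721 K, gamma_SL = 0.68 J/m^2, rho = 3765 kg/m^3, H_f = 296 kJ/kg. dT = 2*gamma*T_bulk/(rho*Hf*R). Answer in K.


Radius R = 47/2 = 23.5 nm = 2.35e-08 m
Convert H_f = 296 kJ/kg = 296000 J/kg
dT = 2 * gamma_SL * T_bulk / (rho * H_f * R)
dT = 2 * 0.68 * 1721 / (3765 * 296000 * 2.35e-08)
dT = 89.4 K

89.4


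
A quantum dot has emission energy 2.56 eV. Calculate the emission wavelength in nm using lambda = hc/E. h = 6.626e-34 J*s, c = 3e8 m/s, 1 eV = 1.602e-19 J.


Convert energy: E = 2.56 eV = 2.56 * 1.602e-19 = 4.10112e-19 J
lambda = h*c / E = 6.626e-34 * 3e8 / 4.10112e-19
lambda = 4.84697e-07 m = 484.7 nm

484.7


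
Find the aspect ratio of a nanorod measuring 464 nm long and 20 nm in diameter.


Aspect ratio AR = length / diameter
AR = 464 / 20
AR = 23.2

23.2


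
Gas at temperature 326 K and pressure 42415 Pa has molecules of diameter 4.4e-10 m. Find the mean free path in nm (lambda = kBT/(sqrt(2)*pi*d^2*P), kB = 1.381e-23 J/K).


Mean free path: lambda = kB*T / (sqrt(2) * pi * d^2 * P)
lambda = 1.381e-23 * 326 / (sqrt(2) * pi * (4.4e-10)^2 * 42415)
lambda = 1.23402e-07 m
lambda = 123.4 nm

123.4


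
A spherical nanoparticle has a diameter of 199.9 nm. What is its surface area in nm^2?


Radius r = 199.9/2 = 99.95 nm
Surface area SA = 4 * pi * r^2
SA = 4 * pi * (99.95)^2
SA = 125538.07 nm^2

125538.07


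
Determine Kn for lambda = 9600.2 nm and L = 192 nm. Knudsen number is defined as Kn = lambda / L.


Knudsen number Kn = lambda / L
Kn = 9600.2 / 192
Kn = 50.001

50.001


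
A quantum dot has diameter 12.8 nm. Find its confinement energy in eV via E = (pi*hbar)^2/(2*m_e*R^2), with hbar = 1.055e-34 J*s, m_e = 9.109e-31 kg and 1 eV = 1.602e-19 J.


Radius R = 12.8/2 = 6.4 nm = 6.4e-09 m
E = (pi * 1.055e-34)^2 / (2 * 9.109e-31 * (6.4e-09)^2)
E(J) = 1.47212e-21
E = E(J) / 1.602e-19 = 0.0092 eV

0.0092


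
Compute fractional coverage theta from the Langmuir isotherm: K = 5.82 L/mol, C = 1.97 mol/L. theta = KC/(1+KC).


Langmuir isotherm: theta = K*C / (1 + K*C)
K*C = 5.82 * 1.97 = 11.4654
theta = 11.4654 / (1 + 11.4654) = 11.4654 / 12.4654
theta = 0.9198

0.9198


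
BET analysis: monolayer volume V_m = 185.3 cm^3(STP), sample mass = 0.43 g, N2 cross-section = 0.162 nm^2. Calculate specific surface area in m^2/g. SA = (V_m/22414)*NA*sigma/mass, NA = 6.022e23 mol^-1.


Number of moles in monolayer = V_m / 22414 = 185.3 / 22414 = 0.00826715
Number of molecules = moles * NA = 0.00826715 * 6.022e23
SA = molecules * sigma / mass
SA = (185.3 / 22414) * 6.022e23 * 0.162e-18 / 0.43
SA = 1875.6 m^2/g

1875.6


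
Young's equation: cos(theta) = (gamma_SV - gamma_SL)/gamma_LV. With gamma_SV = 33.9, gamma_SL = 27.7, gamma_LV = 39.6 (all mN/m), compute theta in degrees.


cos(theta) = (gamma_SV - gamma_SL) / gamma_LV
cos(theta) = (33.9 - 27.7) / 39.6
cos(theta) = 0.156566
theta = arccos(0.156566) = 80.99 degrees

80.99


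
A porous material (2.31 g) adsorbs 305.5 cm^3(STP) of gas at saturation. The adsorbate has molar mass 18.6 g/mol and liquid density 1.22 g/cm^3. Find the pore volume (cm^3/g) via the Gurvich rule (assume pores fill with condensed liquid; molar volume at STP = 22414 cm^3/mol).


Moles adsorbed n = V_ads / 22414 = 305.5 / 22414 = 1.362987e-02 mol
Liquid volume V_liq = n * M / rho_liq = 1.362987e-02 * 18.6 / 1.22 = 0.20780 cm^3
Specific pore volume V_pore = V_liq / m_sample = 0.20780 / 2.31
V_pore = 0.09 cm^3/g

0.09


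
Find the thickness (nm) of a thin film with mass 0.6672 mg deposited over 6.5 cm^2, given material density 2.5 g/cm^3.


Convert: m = 0.6672 mg = 6.6720e-07 kg, A = 6.5 cm^2 = 6.5000e-04 m^2, rho = 2.5 g/cm^3 = 2500 kg/m^3
t = m / (A * rho)
t = 6.6720e-07 / (6.5000e-04 * 2500)
t = 4.1058e-07 m = 410.6 nm

410.6


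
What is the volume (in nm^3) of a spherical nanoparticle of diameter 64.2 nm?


Radius r = 64.2/2 = 32.1 nm
Volume V = (4/3) * pi * r^3
V = (4/3) * pi * (32.1)^3
V = 138549.1 nm^3

138549.1


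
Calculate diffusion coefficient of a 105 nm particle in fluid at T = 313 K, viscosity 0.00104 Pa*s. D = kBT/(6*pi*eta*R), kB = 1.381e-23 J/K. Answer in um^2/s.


Radius R = 105/2 = 52.5 nm = 5.25e-08 m
D = kB*T / (6*pi*eta*R)
D = 1.381e-23 * 313 / (6 * pi * 0.00104 * 5.25e-08)
D = 4.19995e-12 m^2/s = 4.2 um^2/s

4.2


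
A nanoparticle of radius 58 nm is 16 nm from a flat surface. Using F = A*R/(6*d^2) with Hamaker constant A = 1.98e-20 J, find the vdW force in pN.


Convert to SI: R = 58 nm = 5.8e-08 m, d = 16 nm = 1.6e-08 m
F = A * R / (6 * d^2)
F = 1.98e-20 * 5.8e-08 / (6 * (1.6e-08)^2)
F = 7.47656e-13 N = 0.748 pN

0.748


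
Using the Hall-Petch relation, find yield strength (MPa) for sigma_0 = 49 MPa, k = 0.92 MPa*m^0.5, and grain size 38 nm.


d = 38 nm = 3.8e-08 m
sqrt(d) = 0.0001949359
Hall-Petch contribution = k / sqrt(d) = 0.92 / 0.0001949359 = 4719.5 MPa
sigma = sigma_0 + k/sqrt(d) = 49 + 4719.5 = 4768.5 MPa

4768.5


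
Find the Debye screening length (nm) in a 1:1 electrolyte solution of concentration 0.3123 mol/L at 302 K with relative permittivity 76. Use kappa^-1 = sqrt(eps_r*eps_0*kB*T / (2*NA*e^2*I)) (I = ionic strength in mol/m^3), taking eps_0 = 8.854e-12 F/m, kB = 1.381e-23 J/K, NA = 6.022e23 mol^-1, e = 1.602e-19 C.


Ionic strength I = 0.3123 * 1^2 * 1000 = 312.3 mol/m^3
kappa^-1 = sqrt(76 * 8.854e-12 * 1.381e-23 * 302 / (2 * 6.022e23 * (1.602e-19)^2 * 312.3))
kappa^-1 = 0.539 nm

0.539


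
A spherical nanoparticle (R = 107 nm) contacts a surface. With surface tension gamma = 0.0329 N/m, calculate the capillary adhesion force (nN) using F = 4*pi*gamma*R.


Convert radius: R = 107 nm = 1.07e-07 m
F = 4 * pi * gamma * R
F = 4 * pi * 0.0329 * 1.07e-07
F = 4.42374e-08 N = 44.2374 nN

44.2374


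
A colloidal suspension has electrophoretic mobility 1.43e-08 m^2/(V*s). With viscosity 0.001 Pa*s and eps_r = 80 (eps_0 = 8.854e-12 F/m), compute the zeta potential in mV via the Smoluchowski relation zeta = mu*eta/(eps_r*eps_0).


Smoluchowski equation: zeta = mu * eta / (eps_r * eps_0)
zeta = 1.43e-08 * 0.001 / (80 * 8.854e-12)
zeta = 0.020189 V = 20.19 mV

20.19


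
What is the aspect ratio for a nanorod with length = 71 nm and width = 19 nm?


Aspect ratio AR = length / diameter
AR = 71 / 19
AR = 3.74

3.74


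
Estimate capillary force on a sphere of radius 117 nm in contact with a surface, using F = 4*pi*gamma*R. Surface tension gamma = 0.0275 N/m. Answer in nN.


Convert radius: R = 117 nm = 1.17e-07 m
F = 4 * pi * gamma * R
F = 4 * pi * 0.0275 * 1.17e-07
F = 4.04323e-08 N = 40.4323 nN

40.4323


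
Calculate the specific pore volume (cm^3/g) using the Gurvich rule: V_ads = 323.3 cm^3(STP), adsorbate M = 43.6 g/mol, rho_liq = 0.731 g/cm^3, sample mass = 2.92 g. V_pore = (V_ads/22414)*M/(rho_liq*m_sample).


Moles adsorbed n = V_ads / 22414 = 323.3 / 22414 = 1.442402e-02 mol
Liquid volume V_liq = n * M / rho_liq = 1.442402e-02 * 43.6 / 0.731 = 0.86031 cm^3
Specific pore volume V_pore = V_liq / m_sample = 0.86031 / 2.92
V_pore = 0.2946 cm^3/g

0.2946


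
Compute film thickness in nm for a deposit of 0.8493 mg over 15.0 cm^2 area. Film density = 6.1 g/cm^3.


Convert: m = 0.8493 mg = 8.4930e-07 kg, A = 15.0 cm^2 = 1.5000e-03 m^2, rho = 6.1 g/cm^3 = 6100 kg/m^3
t = m / (A * rho)
t = 8.4930e-07 / (1.5000e-03 * 6100)
t = 9.2820e-08 m = 92.8 nm

92.8


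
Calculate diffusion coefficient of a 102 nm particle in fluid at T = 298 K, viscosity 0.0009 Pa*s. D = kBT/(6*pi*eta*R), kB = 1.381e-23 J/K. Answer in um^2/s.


Radius R = 102/2 = 51 nm = 5.1e-08 m
D = kB*T / (6*pi*eta*R)
D = 1.381e-23 * 298 / (6 * pi * 0.0009 * 5.1e-08)
D = 4.75659e-12 m^2/s = 4.757 um^2/s

4.757


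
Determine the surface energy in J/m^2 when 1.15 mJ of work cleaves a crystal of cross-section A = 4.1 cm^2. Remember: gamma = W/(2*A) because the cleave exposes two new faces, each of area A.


Convert: A = 4.1 cm^2 = 0.00041 m^2, W = 1.15 mJ = 0.00115 J
Cleaving exposes two faces of area A, so total new surface = 2*A and gamma = W / (2*A)
gamma = 0.00115 / (2 * 0.00041)
gamma = 1.402 J/m^2

1.402


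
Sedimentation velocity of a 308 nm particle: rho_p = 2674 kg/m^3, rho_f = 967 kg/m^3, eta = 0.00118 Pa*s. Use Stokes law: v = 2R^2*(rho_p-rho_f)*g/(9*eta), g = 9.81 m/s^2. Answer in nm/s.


Radius R = 308/2 nm = 1.54e-07 m
Density difference = 2674 - 967 = 1707 kg/m^3
v = 2 * R^2 * (rho_p - rho_f) * g / (9 * eta)
v = 2 * (1.54e-07)^2 * 1707 * 9.81 / (9 * 0.00118)
v = 7.4791e-08 m/s = 74.791 nm/s

74.791


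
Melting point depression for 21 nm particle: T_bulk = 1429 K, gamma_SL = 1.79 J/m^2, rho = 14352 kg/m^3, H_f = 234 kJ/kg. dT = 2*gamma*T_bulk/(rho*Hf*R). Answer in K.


Radius R = 21/2 = 10.5 nm = 1.05e-08 m
Convert H_f = 234 kJ/kg = 234000 J/kg
dT = 2 * gamma_SL * T_bulk / (rho * H_f * R)
dT = 2 * 1.79 * 1429 / (14352 * 234000 * 1.05e-08)
dT = 145.1 K

145.1


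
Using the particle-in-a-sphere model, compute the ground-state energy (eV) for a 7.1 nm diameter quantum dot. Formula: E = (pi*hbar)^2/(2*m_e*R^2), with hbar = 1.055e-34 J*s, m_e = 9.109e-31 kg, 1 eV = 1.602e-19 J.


Radius R = 7.1/2 = 3.55 nm = 3.55e-09 m
E = (pi * 1.055e-34)^2 / (2 * 9.109e-31 * (3.55e-09)^2)
E(J) = 4.78462e-21
E = E(J) / 1.602e-19 = 0.0299 eV

0.0299


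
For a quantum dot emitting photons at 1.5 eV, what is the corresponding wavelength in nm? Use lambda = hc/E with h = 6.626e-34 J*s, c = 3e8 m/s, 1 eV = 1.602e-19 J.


Convert energy: E = 1.5 eV = 1.5 * 1.602e-19 = 2.403e-19 J
lambda = h*c / E = 6.626e-34 * 3e8 / 2.403e-19
lambda = 8.27216e-07 m = 827.2 nm

827.2


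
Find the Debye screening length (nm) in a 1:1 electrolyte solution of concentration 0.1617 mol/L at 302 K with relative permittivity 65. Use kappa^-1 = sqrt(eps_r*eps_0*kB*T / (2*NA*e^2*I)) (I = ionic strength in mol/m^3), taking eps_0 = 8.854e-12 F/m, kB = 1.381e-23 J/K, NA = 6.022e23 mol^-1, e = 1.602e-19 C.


Ionic strength I = 0.1617 * 1^2 * 1000 = 161.7 mol/m^3
kappa^-1 = sqrt(65 * 8.854e-12 * 1.381e-23 * 302 / (2 * 6.022e23 * (1.602e-19)^2 * 161.7))
kappa^-1 = 0.693 nm

0.693


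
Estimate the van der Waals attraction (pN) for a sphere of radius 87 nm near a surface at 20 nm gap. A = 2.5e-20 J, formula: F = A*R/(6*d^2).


Convert to SI: R = 87 nm = 8.7e-08 m, d = 20 nm = 2e-08 m
F = A * R / (6 * d^2)
F = 2.5e-20 * 8.7e-08 / (6 * (2e-08)^2)
F = 9.0625e-13 N = 0.906 pN

0.906


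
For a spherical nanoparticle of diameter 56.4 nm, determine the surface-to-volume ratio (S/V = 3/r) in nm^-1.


Radius r = 56.4/2 = 28.2 nm
S/V = 3 / r = 3 / 28.2
S/V = 0.1064 nm^-1

0.1064


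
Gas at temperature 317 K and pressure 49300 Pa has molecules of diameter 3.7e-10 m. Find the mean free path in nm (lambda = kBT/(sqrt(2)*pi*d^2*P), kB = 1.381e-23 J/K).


Mean free path: lambda = kB*T / (sqrt(2) * pi * d^2 * P)
lambda = 1.381e-23 * 317 / (sqrt(2) * pi * (3.7e-10)^2 * 49300)
lambda = 1.45995e-07 m
lambda = 145.99 nm

145.99


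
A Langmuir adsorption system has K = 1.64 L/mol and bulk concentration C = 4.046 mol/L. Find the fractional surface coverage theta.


Langmuir isotherm: theta = K*C / (1 + K*C)
K*C = 1.64 * 4.046 = 6.63544
theta = 6.63544 / (1 + 6.63544) = 6.63544 / 7.63544
theta = 0.869

0.869


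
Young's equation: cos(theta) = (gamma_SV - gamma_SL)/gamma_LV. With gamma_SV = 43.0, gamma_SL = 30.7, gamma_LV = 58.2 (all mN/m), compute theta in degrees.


cos(theta) = (gamma_SV - gamma_SL) / gamma_LV
cos(theta) = (43.0 - 30.7) / 58.2
cos(theta) = 0.21134
theta = arccos(0.21134) = 77.8 degrees

77.8


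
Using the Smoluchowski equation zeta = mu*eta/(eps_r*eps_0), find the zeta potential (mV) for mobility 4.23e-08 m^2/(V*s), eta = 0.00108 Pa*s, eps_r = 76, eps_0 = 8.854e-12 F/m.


Smoluchowski equation: zeta = mu * eta / (eps_r * eps_0)
zeta = 4.23e-08 * 0.00108 / (76 * 8.854e-12)
zeta = 0.067891 V = 67.89 mV

67.89


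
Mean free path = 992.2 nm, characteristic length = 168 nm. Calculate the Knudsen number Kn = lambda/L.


Knudsen number Kn = lambda / L
Kn = 992.2 / 168
Kn = 5.906

5.906


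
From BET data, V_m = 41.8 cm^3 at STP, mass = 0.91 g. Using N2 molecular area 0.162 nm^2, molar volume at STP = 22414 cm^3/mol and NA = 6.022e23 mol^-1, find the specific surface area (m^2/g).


Number of moles in monolayer = V_m / 22414 = 41.8 / 22414 = 0.00186491
Number of molecules = moles * NA = 0.00186491 * 6.022e23
SA = molecules * sigma / mass
SA = (41.8 / 22414) * 6.022e23 * 0.162e-18 / 0.91
SA = 199.9 m^2/g

199.9


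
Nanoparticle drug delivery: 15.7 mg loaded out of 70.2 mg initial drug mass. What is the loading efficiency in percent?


Drug loading efficiency = (drug loaded / drug initial) * 100
DLE = 15.7 / 70.2 * 100
DLE = 0.2236 * 100
DLE = 22.36%

22.36


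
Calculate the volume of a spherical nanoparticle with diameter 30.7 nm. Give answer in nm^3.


Radius r = 30.7/2 = 15.35 nm
Volume V = (4/3) * pi * r^3
V = (4/3) * pi * (15.35)^3
V = 15150.04 nm^3

15150.04


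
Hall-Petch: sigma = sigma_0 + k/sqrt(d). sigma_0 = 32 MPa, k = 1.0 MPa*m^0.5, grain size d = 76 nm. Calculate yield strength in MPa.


d = 76 nm = 7.6e-08 m
sqrt(d) = 0.000275681
Hall-Petch contribution = k / sqrt(d) = 1.0 / 0.000275681 = 3627.4 MPa
sigma = sigma_0 + k/sqrt(d) = 32 + 3627.4 = 3659.4 MPa

3659.4


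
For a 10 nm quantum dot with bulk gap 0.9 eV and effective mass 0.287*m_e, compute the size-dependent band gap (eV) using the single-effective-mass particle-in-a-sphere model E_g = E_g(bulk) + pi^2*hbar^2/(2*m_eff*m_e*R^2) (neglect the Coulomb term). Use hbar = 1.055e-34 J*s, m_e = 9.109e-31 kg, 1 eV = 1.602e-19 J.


Radius R = 10/2 nm = 5e-09 m
Confinement energy dE = pi^2 * hbar^2 / (2 * m_eff * m_e * R^2)
dE = pi^2 * (1.055e-34)^2 / (2 * 0.287 * 9.109e-31 * (5e-09)^2) J, divided by 1.602e-19 J/eV
dE = 0.0525 eV
Total band gap = E_g(bulk) + dE = 0.9 + 0.0525 = 0.9525 eV

0.9525


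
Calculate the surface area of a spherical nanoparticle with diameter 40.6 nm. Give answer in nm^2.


Radius r = 40.6/2 = 20.3 nm
Surface area SA = 4 * pi * r^2
SA = 4 * pi * (20.3)^2
SA = 5178.48 nm^2

5178.48


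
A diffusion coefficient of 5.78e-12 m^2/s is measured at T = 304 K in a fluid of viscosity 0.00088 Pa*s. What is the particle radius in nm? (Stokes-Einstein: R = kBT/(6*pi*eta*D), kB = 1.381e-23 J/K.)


Stokes-Einstein: R = kB*T / (6*pi*eta*D)
R = 1.381e-23 * 304 / (6 * pi * 0.00088 * 5.78e-12)
R = 4.37881e-08 m = 43.79 nm

43.79


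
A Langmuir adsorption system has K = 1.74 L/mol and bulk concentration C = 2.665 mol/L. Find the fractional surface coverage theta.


Langmuir isotherm: theta = K*C / (1 + K*C)
K*C = 1.74 * 2.665 = 4.6371
theta = 4.6371 / (1 + 4.6371) = 4.6371 / 5.6371
theta = 0.8226

0.8226


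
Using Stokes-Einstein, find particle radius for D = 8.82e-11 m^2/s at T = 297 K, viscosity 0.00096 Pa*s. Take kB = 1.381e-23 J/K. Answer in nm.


Stokes-Einstein: R = kB*T / (6*pi*eta*D)
R = 1.381e-23 * 297 / (6 * pi * 0.00096 * 8.82e-11)
R = 2.56986e-09 m = 2.57 nm

2.57


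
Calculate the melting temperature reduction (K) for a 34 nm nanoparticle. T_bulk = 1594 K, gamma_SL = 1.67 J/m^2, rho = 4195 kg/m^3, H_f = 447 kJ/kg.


Radius R = 34/2 = 17 nm = 1.7e-08 m
Convert H_f = 447 kJ/kg = 447000 J/kg
dT = 2 * gamma_SL * T_bulk / (rho * H_f * R)
dT = 2 * 1.67 * 1594 / (4195 * 447000 * 1.7e-08)
dT = 167.0 K

167.0


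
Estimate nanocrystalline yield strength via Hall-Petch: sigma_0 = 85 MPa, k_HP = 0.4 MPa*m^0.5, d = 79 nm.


d = 79 nm = 7.9e-08 m
sqrt(d) = 0.0002810694
Hall-Petch contribution = k / sqrt(d) = 0.4 / 0.0002810694 = 1423.1 MPa
sigma = sigma_0 + k/sqrt(d) = 85 + 1423.1 = 1508.1 MPa

1508.1


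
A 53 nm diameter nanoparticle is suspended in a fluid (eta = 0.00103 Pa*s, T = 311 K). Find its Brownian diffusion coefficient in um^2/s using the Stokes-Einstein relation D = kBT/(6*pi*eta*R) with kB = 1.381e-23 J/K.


Radius R = 53/2 = 26.5 nm = 2.65e-08 m
D = kB*T / (6*pi*eta*R)
D = 1.381e-23 * 311 / (6 * pi * 0.00103 * 2.65e-08)
D = 8.34776e-12 m^2/s = 8.348 um^2/s

8.348


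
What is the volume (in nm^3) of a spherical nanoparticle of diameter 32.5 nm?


Radius r = 32.5/2 = 16.25 nm
Volume V = (4/3) * pi * r^3
V = (4/3) * pi * (16.25)^3
V = 17974.16 nm^3

17974.16


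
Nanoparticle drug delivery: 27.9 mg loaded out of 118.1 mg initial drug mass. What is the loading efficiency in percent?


Drug loading efficiency = (drug loaded / drug initial) * 100
DLE = 27.9 / 118.1 * 100
DLE = 0.2362 * 100
DLE = 23.62%

23.62


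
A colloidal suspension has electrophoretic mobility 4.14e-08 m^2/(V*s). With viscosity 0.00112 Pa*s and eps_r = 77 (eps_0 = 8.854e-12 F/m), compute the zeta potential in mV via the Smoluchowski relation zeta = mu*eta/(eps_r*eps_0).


Smoluchowski equation: zeta = mu * eta / (eps_r * eps_0)
zeta = 4.14e-08 * 0.00112 / (77 * 8.854e-12)
zeta = 0.068012 V = 68.01 mV

68.01


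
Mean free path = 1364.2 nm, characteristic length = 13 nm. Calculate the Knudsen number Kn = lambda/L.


Knudsen number Kn = lambda / L
Kn = 1364.2 / 13
Kn = 104.9385

104.9385


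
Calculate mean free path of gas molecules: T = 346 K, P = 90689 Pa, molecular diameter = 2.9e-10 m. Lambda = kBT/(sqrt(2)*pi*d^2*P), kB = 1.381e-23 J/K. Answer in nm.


Mean free path: lambda = kB*T / (sqrt(2) * pi * d^2 * P)
lambda = 1.381e-23 * 346 / (sqrt(2) * pi * (2.9e-10)^2 * 90689)
lambda = 1.41011e-07 m
lambda = 141.01 nm

141.01


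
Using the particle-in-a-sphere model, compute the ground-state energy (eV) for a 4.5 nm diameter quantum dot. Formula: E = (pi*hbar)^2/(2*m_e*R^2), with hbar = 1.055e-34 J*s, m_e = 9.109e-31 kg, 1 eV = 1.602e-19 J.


Radius R = 4.5/2 = 2.25 nm = 2.25e-09 m
E = (pi * 1.055e-34)^2 / (2 * 9.109e-31 * (2.25e-09)^2)
E(J) = 1.19107e-20
E = E(J) / 1.602e-19 = 0.0743 eV

0.0743


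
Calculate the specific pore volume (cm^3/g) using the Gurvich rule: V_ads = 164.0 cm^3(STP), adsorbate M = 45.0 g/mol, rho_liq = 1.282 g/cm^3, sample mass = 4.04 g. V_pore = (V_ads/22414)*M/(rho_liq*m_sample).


Moles adsorbed n = V_ads / 22414 = 164.0 / 22414 = 7.316856e-03 mol
Liquid volume V_liq = n * M / rho_liq = 7.316856e-03 * 45.0 / 1.282 = 0.25683 cm^3
Specific pore volume V_pore = V_liq / m_sample = 0.25683 / 4.04
V_pore = 0.0636 cm^3/g

0.0636


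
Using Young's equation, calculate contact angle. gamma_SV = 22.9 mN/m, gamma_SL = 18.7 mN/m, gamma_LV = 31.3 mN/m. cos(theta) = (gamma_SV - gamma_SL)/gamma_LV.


cos(theta) = (gamma_SV - gamma_SL) / gamma_LV
cos(theta) = (22.9 - 18.7) / 31.3
cos(theta) = 0.134185
theta = arccos(0.134185) = 82.29 degrees

82.29


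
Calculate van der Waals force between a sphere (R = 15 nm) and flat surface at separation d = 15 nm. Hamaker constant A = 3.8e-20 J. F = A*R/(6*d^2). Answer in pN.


Convert to SI: R = 15 nm = 1.5e-08 m, d = 15 nm = 1.5e-08 m
F = A * R / (6 * d^2)
F = 3.8e-20 * 1.5e-08 / (6 * (1.5e-08)^2)
F = 4.22222e-13 N = 0.422 pN

0.422


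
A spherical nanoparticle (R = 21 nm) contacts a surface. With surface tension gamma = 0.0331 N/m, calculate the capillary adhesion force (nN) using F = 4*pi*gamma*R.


Convert radius: R = 21 nm = 2.1e-08 m
F = 4 * pi * gamma * R
F = 4 * pi * 0.0331 * 2.1e-08
F = 8.73488e-09 N = 8.7349 nN

8.7349


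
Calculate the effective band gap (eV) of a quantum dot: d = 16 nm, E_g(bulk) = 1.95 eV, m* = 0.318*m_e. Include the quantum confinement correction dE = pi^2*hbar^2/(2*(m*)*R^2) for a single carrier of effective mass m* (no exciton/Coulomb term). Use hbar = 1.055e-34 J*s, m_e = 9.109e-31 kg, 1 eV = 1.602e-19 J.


Radius R = 16/2 nm = 8e-09 m
Confinement energy dE = pi^2 * hbar^2 / (2 * m_eff * m_e * R^2)
dE = pi^2 * (1.055e-34)^2 / (2 * 0.318 * 9.109e-31 * (8e-09)^2) J, divided by 1.602e-19 J/eV
dE = 0.0185 eV
Total band gap = E_g(bulk) + dE = 1.95 + 0.0185 = 1.9685 eV

1.9685


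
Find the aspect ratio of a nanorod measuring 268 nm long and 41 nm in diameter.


Aspect ratio AR = length / diameter
AR = 268 / 41
AR = 6.54

6.54


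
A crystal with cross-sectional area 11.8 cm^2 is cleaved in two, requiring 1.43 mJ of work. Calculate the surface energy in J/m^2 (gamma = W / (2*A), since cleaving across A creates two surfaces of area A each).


Convert: A = 11.8 cm^2 = 0.00118 m^2, W = 1.43 mJ = 0.00143 J
Cleaving exposes two faces of area A, so total new surface = 2*A and gamma = W / (2*A)
gamma = 0.00143 / (2 * 0.00118)
gamma = 0.606 J/m^2

0.606


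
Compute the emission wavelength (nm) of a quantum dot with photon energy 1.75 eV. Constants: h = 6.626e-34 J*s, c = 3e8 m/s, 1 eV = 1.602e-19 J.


Convert energy: E = 1.75 eV = 1.75 * 1.602e-19 = 2.8035e-19 J
lambda = h*c / E = 6.626e-34 * 3e8 / 2.8035e-19
lambda = 7.09042e-07 m = 709.0 nm

709.0


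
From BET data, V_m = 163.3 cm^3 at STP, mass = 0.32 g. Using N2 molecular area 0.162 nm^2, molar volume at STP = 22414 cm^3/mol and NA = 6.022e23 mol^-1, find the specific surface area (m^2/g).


Number of moles in monolayer = V_m / 22414 = 163.3 / 22414 = 0.00728563
Number of molecules = moles * NA = 0.00728563 * 6.022e23
SA = molecules * sigma / mass
SA = (163.3 / 22414) * 6.022e23 * 0.162e-18 / 0.32
SA = 2221.1 m^2/g

2221.1


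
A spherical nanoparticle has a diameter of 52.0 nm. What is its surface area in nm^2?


Radius r = 52.0/2 = 26 nm
Surface area SA = 4 * pi * r^2
SA = 4 * pi * (26)^2
SA = 8494.87 nm^2

8494.87


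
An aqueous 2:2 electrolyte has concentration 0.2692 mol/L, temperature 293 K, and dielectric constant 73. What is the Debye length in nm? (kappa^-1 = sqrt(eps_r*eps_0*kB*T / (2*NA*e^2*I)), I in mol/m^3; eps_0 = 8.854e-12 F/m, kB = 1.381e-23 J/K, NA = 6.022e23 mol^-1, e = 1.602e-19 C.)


Ionic strength I = 0.2692 * 2^2 * 1000 = 1076.8 mol/m^3
kappa^-1 = sqrt(73 * 8.854e-12 * 1.381e-23 * 293 / (2 * 6.022e23 * (1.602e-19)^2 * 1076.8))
kappa^-1 = 0.28 nm

0.28


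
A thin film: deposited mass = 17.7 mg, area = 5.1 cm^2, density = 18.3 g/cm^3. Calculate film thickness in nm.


Convert: m = 17.7 mg = 1.7700e-05 kg, A = 5.1 cm^2 = 5.1000e-04 m^2, rho = 18.3 g/cm^3 = 18300 kg/m^3
t = m / (A * rho)
t = 1.7700e-05 / (5.1000e-04 * 18300)
t = 1.8965e-06 m = 1896.5 nm

1896.5


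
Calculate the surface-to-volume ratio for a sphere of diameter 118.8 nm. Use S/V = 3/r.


Radius r = 118.8/2 = 59.4 nm
S/V = 3 / r = 3 / 59.4
S/V = 0.0505 nm^-1

0.0505


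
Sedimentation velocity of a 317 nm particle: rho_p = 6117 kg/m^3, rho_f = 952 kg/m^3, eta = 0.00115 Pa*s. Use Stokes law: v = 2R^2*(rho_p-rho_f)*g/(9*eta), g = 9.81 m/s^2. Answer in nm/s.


Radius R = 317/2 nm = 1.585e-07 m
Density difference = 6117 - 952 = 5165 kg/m^3
v = 2 * R^2 * (rho_p - rho_f) * g / (9 * eta)
v = 2 * (1.585e-07)^2 * 5165 * 9.81 / (9 * 0.00115)
v = 2.45973e-07 m/s = 245.973 nm/s

245.973


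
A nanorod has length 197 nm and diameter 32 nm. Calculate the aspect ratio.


Aspect ratio AR = length / diameter
AR = 197 / 32
AR = 6.16

6.16


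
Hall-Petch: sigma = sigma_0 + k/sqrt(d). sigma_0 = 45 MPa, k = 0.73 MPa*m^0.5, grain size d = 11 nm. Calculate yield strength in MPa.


d = 11 nm = 1.1e-08 m
sqrt(d) = 0.0001048809
Hall-Petch contribution = k / sqrt(d) = 0.73 / 0.0001048809 = 6960.3 MPa
sigma = sigma_0 + k/sqrt(d) = 45 + 6960.3 = 7005.3 MPa

7005.3


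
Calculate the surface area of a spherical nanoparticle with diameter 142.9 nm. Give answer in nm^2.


Radius r = 142.9/2 = 71.45 nm
Surface area SA = 4 * pi * r^2
SA = 4 * pi * (71.45)^2
SA = 64152.61 nm^2

64152.61


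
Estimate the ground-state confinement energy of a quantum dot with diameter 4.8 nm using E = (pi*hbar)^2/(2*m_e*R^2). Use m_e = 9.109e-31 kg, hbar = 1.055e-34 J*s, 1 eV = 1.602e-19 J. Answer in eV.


Radius R = 4.8/2 = 2.4 nm = 2.4e-09 m
E = (pi * 1.055e-34)^2 / (2 * 9.109e-31 * (2.4e-09)^2)
E(J) = 1.04684e-20
E = E(J) / 1.602e-19 = 0.0653 eV

0.0653


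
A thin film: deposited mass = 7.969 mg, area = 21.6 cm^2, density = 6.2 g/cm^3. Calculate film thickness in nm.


Convert: m = 7.969 mg = 7.9690e-06 kg, A = 21.6 cm^2 = 2.1600e-03 m^2, rho = 6.2 g/cm^3 = 6200 kg/m^3
t = m / (A * rho)
t = 7.9690e-06 / (2.1600e-03 * 6200)
t = 5.9506e-07 m = 595.1 nm

595.1


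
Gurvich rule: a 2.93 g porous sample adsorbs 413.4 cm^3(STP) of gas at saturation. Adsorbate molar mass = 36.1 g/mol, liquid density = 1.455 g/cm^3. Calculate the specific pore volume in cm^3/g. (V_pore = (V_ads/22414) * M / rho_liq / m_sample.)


Moles adsorbed n = V_ads / 22414 = 413.4 / 22414 = 1.844383e-02 mol
Liquid volume V_liq = n * M / rho_liq = 1.844383e-02 * 36.1 / 1.455 = 0.45761 cm^3
Specific pore volume V_pore = V_liq / m_sample = 0.45761 / 2.93
V_pore = 0.1562 cm^3/g

0.1562


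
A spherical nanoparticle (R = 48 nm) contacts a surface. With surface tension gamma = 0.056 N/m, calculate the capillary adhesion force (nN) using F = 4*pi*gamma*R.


Convert radius: R = 48 nm = 4.8e-08 m
F = 4 * pi * gamma * R
F = 4 * pi * 0.056 * 4.8e-08
F = 3.37784e-08 N = 33.7784 nN

33.7784


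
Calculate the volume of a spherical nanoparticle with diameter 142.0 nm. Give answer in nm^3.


Radius r = 142.0/2 = 71 nm
Volume V = (4/3) * pi * r^3
V = (4/3) * pi * (71)^3
V = 1499214.09 nm^3

1499214.09


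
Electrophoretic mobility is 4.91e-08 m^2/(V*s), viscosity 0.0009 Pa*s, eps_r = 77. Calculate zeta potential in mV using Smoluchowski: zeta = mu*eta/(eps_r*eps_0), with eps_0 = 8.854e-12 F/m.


Smoluchowski equation: zeta = mu * eta / (eps_r * eps_0)
zeta = 4.91e-08 * 0.0009 / (77 * 8.854e-12)
zeta = 0.064818 V = 64.82 mV

64.82


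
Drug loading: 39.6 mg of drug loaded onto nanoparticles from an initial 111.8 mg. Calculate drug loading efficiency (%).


Drug loading efficiency = (drug loaded / drug initial) * 100
DLE = 39.6 / 111.8 * 100
DLE = 0.3542 * 100
DLE = 35.42%

35.42


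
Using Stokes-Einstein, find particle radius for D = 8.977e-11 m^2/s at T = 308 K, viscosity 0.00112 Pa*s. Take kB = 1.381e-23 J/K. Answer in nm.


Stokes-Einstein: R = kB*T / (6*pi*eta*D)
R = 1.381e-23 * 308 / (6 * pi * 0.00112 * 8.977e-11)
R = 2.24437e-09 m = 2.24 nm

2.24


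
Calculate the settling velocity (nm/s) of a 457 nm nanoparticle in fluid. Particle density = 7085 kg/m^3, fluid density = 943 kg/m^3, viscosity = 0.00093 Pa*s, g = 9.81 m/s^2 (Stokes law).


Radius R = 457/2 nm = 2.285e-07 m
Density difference = 7085 - 943 = 6142 kg/m^3
v = 2 * R^2 * (rho_p - rho_f) * g / (9 * eta)
v = 2 * (2.285e-07)^2 * 6142 * 9.81 / (9 * 0.00093)
v = 7.51719e-07 m/s = 751.7194 nm/s

751.7194


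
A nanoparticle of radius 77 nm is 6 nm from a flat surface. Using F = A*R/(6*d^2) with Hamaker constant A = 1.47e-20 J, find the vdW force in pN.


Convert to SI: R = 77 nm = 7.7e-08 m, d = 6 nm = 6e-09 m
F = A * R / (6 * d^2)
F = 1.47e-20 * 7.7e-08 / (6 * (6e-09)^2)
F = 5.24028e-12 N = 5.24 pN

5.24


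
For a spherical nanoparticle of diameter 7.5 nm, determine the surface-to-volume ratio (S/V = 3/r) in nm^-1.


Radius r = 7.5/2 = 3.75 nm
S/V = 3 / r = 3 / 3.75
S/V = 0.8 nm^-1

0.8


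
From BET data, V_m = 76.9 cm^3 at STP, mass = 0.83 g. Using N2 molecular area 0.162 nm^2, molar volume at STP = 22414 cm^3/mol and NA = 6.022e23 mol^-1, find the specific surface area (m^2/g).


Number of moles in monolayer = V_m / 22414 = 76.9 / 22414 = 0.00343089
Number of molecules = moles * NA = 0.00343089 * 6.022e23
SA = molecules * sigma / mass
SA = (76.9 / 22414) * 6.022e23 * 0.162e-18 / 0.83
SA = 403.3 m^2/g

403.3
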